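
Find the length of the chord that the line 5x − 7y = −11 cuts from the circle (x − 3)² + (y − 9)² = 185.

3√74

Substitute y = (11 + 5x)/7:
74x² − 814x − 5920 = 0  ⟹  x² − 11x − 80 = 0
x = 16 or x = −5, giving (16, 13) and (−5, −2).
Chord length = distance between (16, 13) and (−5, −2) = √666 = 3√74.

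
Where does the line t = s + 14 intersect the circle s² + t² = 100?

(−8, 6) and (−6, 8)

From the line, t = s + 14. Substituting:
2s² + 28s + 96 = 0  ⟹  s² + 14s + 48 = 0
s = −6 or s = −8, giving (−6, 8) and (−8, 6).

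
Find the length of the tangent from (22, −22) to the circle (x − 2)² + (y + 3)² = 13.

2√187

The centre is (2, −3) and r = √13. The square of the distance from P to the centre is 400 + 361 = 761.
By the tangent–radius right angle, tangent length = √(|PO|² − r²) = √748 = 2√187.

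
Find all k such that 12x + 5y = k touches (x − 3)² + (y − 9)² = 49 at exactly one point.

k = −10 or k = 172

Tangency holds when the distance from the centre (3, 9) to the line equals the radius 7:
|12·3 + 5·9 − k| / √169 = 7
|k − (81)| = 7·13, so k = 172 or k = −10.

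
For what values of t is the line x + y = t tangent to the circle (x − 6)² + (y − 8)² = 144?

t = 14 ± 12√2

Tangency holds when the distance from the centre (6, 8) to the line equals the radius 12:
|1·6 + 1·8 − t| / √2 = 12
|t − (14)| = 12√2.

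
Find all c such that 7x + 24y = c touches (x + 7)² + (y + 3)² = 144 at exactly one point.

The line touches the circle iff its distance from (−7, −3) is 12:
|7·(−7) + 24·(−3) − c| / √625 = 12
|c − (−121)| = 12·25, so c = 179 or c = −421.

c = −421 or c = 179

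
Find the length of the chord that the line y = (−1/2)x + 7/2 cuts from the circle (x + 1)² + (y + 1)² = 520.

From the line, y = (7 − x)/2. Substituting:
5x² − 10x − 1995 = 0  ⟹  x² − 2x − 399 = 0
x = 21 or x = −19, giving (21, −7) and (−19, 13).
|(21, −7) − (−19, 13)| = √((40)² + (−20)²) = 20√5.

20√5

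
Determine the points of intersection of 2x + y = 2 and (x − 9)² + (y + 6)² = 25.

(4, −6) and (6, −10)

From the line, y = −2x + 2. Substituting:
5x² − 50x + 120 = 0  ⟹  x² − 10x + 24 = 0
x = 6 or x = 4, giving (6, −10) and (4, −6).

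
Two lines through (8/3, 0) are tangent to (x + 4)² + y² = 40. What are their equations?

3x + y = 8 and 3x − y = 8

Write the tangent as mx − y + (0 − m·(8/3)) = 0 and set its distance from the centre to 2√10:
(−20/3m − (0))² = 40(m² + 1)
m² − 9 = 0, so m = −3 or m = 3.
With m = −3: 3x + y = 8. With m = 3: 3x − y = 8.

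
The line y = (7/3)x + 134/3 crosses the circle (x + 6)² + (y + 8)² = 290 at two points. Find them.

Substitute y = (134 + 7x)/3:
58x² + 2320x + 22678 = 0  ⟹  x² + 40x + 391 = 0
x = −17 or x = −23, giving (−17, 5) and (−23, −9).

(−23, −9) and (−17, 5)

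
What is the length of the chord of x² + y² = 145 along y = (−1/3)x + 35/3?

3√10

Express y = (35 − x)/3 and substitute into the circle:
10x² − 70x − 80 = 0  ⟹  x² − 7x − 8 = 0
x = 8 or x = −1, giving (8, 9) and (−1, 12).
|(8, 9) − (−1, 12)| = √((9)² + (−3)²) = 3√10.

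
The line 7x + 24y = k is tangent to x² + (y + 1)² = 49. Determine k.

k = −199 or k = 151

Tangency holds when the distance from the centre (0, −1) to the line equals the radius 7:
|7·0 + 24·(−1) − k| / √625 = 7
|k − (−24)| = 7·25, so k = 151 or k = −199.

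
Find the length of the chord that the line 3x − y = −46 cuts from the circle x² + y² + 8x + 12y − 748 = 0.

16√10

Centre (−4, −6), r² = 800. Perpendicular distance d from centre to line = |40| / √10 = 40/√10.
Half the chord is √(r² − d²) = √(640), so the full chord is 16√10.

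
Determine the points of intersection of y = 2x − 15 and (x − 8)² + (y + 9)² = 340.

(−4, −23) and (12, 9)

Substitute y = 2x − 15:
5x² − 40x − 240 = 0  ⟹  x² − 8x − 48 = 0
x = 12 or x = −4, giving (12, 9) and (−4, −23).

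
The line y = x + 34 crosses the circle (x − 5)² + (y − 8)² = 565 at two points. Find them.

From the line, y = x + 34. Substituting:
2x² + 42x + 136 = 0  ⟹  x² + 21x + 68 = 0
x = −4 or x = −17, giving (−4, 30) and (−17, 17).

(−17, 17) and (−4, 30)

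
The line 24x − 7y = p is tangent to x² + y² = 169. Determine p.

Tangency holds when the distance from the centre (0, 0) to the line equals the radius 13:
|24·0 − 7·0 − p| / √625 = 13
|p| = 13·25, so p = 325 or p = −325.

p = −325 or p = 325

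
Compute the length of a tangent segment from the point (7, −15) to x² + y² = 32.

With centre O = (0, 0), |OP|² = 274 and r² = 32.
By the tangent–radius right angle, tangent length = √(|PO|² − r²) = √242 = 11√2.

11√2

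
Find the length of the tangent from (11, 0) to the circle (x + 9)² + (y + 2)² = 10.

Centre (−9, −2), r² = 10. |PO|² = (20)² + (2)² = 404.
The tangent meets the radius at right angles, so tangent² = |PO|² − r² = 404 − 10 = 394.

√394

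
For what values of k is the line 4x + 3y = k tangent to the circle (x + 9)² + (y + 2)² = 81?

Tangency holds when the distance from the centre (−9, −2) to the line equals the radius 9:
|4·(−9) + 3·(−2) − k| / √25 = 9
|k − (−42)| = 9·5, so k = 3 or k = −87.

k = −87 or k = 3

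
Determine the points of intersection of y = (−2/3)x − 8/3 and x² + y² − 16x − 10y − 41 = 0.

From the line, y = (−8 − 2x)/3. Substituting:
13x² − 52x − 65 = 0  ⟹  x² − 4x − 5 = 0
x = 5 or x = −1, giving (5, −6) and (−1, −2).

(−1, −2) and (5, −6)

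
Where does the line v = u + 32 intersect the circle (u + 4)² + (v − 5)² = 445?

(−25, 7) and (−6, 26)

Substitute v = u + 32:
2u² + 62u + 300 = 0  ⟹  u² + 31u + 150 = 0
u = −6 or u = −25, giving (−6, 26) and (−25, 7).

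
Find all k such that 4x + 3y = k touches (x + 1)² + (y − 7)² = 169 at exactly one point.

k = −48 or k = 82

For a tangent, require d(centre, line) = r = 13.
|4·(−1) + 3·7 − k| / √25 = 13
|k − (17)| = 13·5, so k = 82 or k = −48.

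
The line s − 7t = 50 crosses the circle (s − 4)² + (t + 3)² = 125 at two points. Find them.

From the line, t = (−50 + s)/7. Substituting:
50s² − 450s − 4500 = 0  ⟹  s² − 9s − 90 = 0
s = 15 or s = −6, giving (15, −5) and (−6, −8).

(−6, −8) and (15, −5)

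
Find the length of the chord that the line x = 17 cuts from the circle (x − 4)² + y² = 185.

The line gives x = 17. Substituting into the circle:
y² − 16 = 0
y = 4 or y = −4, giving (17, 4) and (17, −4).
|(17, 4) − (17, −4)| = √((0)² + (8)²) = 8.

8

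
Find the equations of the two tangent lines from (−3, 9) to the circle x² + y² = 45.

2x − y = −15 and x + 2y = 15

Let a tangent through (−3, 9) have slope m. Its distance from (0, 0) must equal 3√5:
[m·(3) − (−9)]² = 45(m² + 1)
2m² − 3m − 2 = 0, so m = 2 or m = −1/2.
With m = 2: 2x − y = −15. With m = −1/2: x + 2y = 15.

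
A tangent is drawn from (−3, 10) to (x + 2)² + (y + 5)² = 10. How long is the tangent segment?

6√6

With centre O = (−2, −5), |OP|² = 226 and r² = 10.
Power of the point: PT² = |PO|² − r² = 216, so PT = 6√6.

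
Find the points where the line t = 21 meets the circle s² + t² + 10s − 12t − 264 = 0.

(−15, 21) and (5, 21)

From the line, t = 21. Substituting:
s² + 10s − 75 = 0
s = 5 or s = −15, giving (5, 21) and (−15, 21).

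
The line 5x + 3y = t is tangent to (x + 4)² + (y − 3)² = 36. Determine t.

t = −11 ± 6√34

For a tangent, require d(centre, line) = r = 6.
|5·(−4) + 3·3 − t| / √34 = 6
|t − (−11)| = 6√34.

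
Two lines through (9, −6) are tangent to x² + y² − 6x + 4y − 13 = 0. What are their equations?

Write the tangent as mx − y + (−6 − m·(9)) = 0 and set its distance from the centre to √26:
[m·(−6) − (4)]² = 26(m² + 1)
5m² + 24m − 5 = 0, so m = 1/5 or m = −5.
Through (9, −6) these give x − 5y = 39 and 5x + y = 39.

x − 5y = 39 and 5x + y = 39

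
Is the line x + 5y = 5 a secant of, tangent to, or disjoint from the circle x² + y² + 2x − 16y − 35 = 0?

Substituting the line into the circle gives 26x² + 120x − 1250 = 0.
Δ = 14400 − (−130000) = 144400.
Two real roots: the line is a secant.

secant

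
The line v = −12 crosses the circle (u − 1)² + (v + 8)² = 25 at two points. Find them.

(−2, −12) and (4, −12)

From the line, v = −12. Substituting:
u² − 2u − 8 = 0
u = 4 or u = −2, giving (4, −12) and (−2, −12).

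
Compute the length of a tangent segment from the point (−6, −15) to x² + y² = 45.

6√6

Centre (0, 0), r² = 45. |PO|² = (−6)² + (−15)² = 261.
Power of the point: PT² = |PO|² − r² = 216, so PT = 6√6.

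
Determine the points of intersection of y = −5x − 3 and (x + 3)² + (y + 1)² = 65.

(−2, 7) and (1, −8)

Express y = −5x − 3 and substitute into the circle:
26x² + 26x − 52 = 0  ⟹  x² + x − 2 = 0
x = 1 or x = −2, giving (1, −8) and (−2, 7).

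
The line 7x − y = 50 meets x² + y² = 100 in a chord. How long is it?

10√2

Express y = 7x − 50 and substitute into the circle:
50x² − 700x + 2400 = 0  ⟹  x² − 14x + 48 = 0
x = 8 or x = 6, giving (8, 6) and (6, −8).
Chord length = distance between (8, 6) and (6, −8) = √200 = 10√2.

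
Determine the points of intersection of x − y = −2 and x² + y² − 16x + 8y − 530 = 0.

From the line, y = x + 2. Substituting:
2x² − 4x − 510 = 0  ⟹  x² − 2x − 255 = 0
x = 17 or x = −15, giving (17, 19) and (−15, −13).

(−15, −13) and (17, 19)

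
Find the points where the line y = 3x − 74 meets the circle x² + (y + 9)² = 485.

Express y = 3x − 74 and substitute into the circle:
10x² − 390x + 3740 = 0  ⟹  x² − 39x + 374 = 0
x = 22 or x = 17, giving (22, −8) and (17, −23).

(17, −23) and (22, −8)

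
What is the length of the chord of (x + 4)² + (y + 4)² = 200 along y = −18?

Centre (−4, −4), r² = 200. Perpendicular distance d from centre to line = |14| / √1 = 14.
Half the chord is √(r² − d²) = √(4), so the full chord is 4.

4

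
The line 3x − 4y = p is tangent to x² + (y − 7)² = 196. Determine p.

Tangency holds when the distance from the centre (0, 7) to the line equals the radius 14:
|3·0 − 4·7 − p| / √25 = 14
|p − (−28)| = 14·5, so p = 42 or p = −98.

p = −98 or p = 42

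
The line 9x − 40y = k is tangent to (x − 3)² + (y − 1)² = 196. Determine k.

k = −587 or k = 561

The line touches the circle iff its distance from (3, 1) is 14:
|9·3 − 40·1 − k| / √1681 = 14
|k − (−13)| = 14·41, so k = 561 or k = −587.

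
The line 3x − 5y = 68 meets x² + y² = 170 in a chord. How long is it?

The distance from (0, 0) to the line is 68/√34, and r² = 170.
Chord = 2√(r² − d²) = 2·√(34) = 2√34.

2√34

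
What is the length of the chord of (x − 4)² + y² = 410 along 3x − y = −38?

8√10

The distance from (4, 0) to the line is 50/√10, and r² = 410.
Chord = 2√(r² − d²) = 2·√(160) = 8√10.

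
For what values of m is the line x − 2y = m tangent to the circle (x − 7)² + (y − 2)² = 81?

m = 3 ± 9√5

The line touches the circle iff its distance from (7, 2) is 9:
|1·7 − 2·2 − m| / √5 = 9
|m − (3)| = 9√5.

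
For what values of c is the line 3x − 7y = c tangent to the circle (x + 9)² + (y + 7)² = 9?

The line touches the circle iff its distance from (−9, −7) is 3:
|3·(−9) − 7·(−7) − c| / √58 = 3
|c − (22)| = 3√58.

c = 22 ± 3√58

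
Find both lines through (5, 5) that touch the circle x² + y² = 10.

Write the tangent as mx − y + (5 − m·(5)) = 0 and set its distance from the centre to √10:
[m·(−5) − (−5)]² = 10(m² + 1)
3m² − 10m + 3 = 0, so m = 1/3 or m = 3.
Through (5, 5) these give x − 3y = −10 and 3x − y = 10.

x − 3y = −10 and 3x − y = 10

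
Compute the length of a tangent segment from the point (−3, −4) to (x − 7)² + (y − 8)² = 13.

√231

Centre (7, 8), r² = 13. |PO|² = (−10)² + (−12)² = 244.
Power of the point: PT² = |PO|² − r² = 231, so PT = √231.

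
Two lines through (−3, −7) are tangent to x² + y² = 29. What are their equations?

Let a tangent through (−3, −7) have slope m. Its distance from (0, 0) must equal √29:
(3m − (7))² = 29(m² + 1)
10m² + 21m − 10 = 0, so m = 2/5 or m = −5/2.
Through (−3, −7) these give 2x − 5y = 29 and 5x + 2y = −29.

2x − 5y = 29 and 5x + 2y = −29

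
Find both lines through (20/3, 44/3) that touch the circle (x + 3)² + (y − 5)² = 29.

5x − 2y = 4 and 2x − 5y = −60

A line y − (44/3) = m(x − (20/3)) is tangent when its distance from (−3, 5) is √29:
(−29/3m − (−29/3))² = 29(m² + 1)
10m² − 29m + 10 = 0, so m = 5/2 or m = 2/5.
Through (20/3, 44/3) these give 5x − 2y = 4 and 2x − 5y = −60.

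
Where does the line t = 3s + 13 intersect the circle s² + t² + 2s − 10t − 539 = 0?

From the line, t = 3s + 13. Substituting:
10s² + 50s − 500 = 0  ⟹  s² + 5s − 50 = 0
s = 5 or s = −10, giving (5, 28) and (−10, −17).

(−10, −17) and (5, 28)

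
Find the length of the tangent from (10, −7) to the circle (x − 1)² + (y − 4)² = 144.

√58

With centre O = (1, 4), |OP|² = 202 and r² = 144.
By the tangent–radius right angle, tangent length = √(|PO|² − r²) = √58.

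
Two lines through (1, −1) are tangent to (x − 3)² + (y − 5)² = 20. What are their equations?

Write the tangent as mx − y + (−1 − m·(1)) = 0 and set its distance from the centre to 2√5:
(2m − (6))² = 20(m² + 1)
2m² + 3m − 2 = 0, so m = −2 or m = 1/2.
Through (1, −1) these give 2x + y = 1 and x − 2y = 3.

2x + y = 1 and x − 2y = 3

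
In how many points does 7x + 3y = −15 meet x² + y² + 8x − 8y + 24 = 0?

d² = (7·(−4) + 3·4 − (−15))²/58 = 1/58; r² = 8.
Since d² < r², the line cuts the circle twice.

2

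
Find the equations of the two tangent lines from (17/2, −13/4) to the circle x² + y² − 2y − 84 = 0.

9x − 2y = 83 and 7x − 6y = 79

Let a tangent through (17/2, −13/4) have slope m. Its distance from (0, 1) must equal √85:
(−17/2m − (17/4))² = 85(m² + 1)
12m² − 68m + 63 = 0, so m = 9/2 or m = 7/6.
Through (17/2, −13/4) these give 9x − 2y = 83 and 7x − 6y = 79.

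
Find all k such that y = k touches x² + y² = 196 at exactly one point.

The line touches the circle iff its distance from (0, 0) is 14:
|0·0 + 1·0 − k| / √1 = 14
|k| = 14, so k = 14 or k = −14.

k = −14 or k = 14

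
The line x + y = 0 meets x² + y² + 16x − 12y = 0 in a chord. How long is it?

The distance from (−8, 6) to the line is 2/√2, and r² = 100.
Half the chord is √(r² − d²) = √(98), so the full chord is 14√2.

14√2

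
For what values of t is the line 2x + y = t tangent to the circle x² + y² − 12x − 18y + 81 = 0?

The line touches the circle iff its distance from (6, 9) is 6:
|2·6 + 1·9 − t| / √5 = 6
|t − (21)| = 6√5.

t = 21 ± 6√5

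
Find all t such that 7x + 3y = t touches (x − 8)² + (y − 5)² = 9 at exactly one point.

Tangency holds when the distance from the centre (8, 5) to the line equals the radius 3:
|7·8 + 3·5 − t| / √58 = 3
|t − (71)| = 3√58.

t = 71 ± 3√58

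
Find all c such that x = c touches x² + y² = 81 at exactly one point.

Tangency holds when the distance from the centre (0, 0) to the line equals the radius 9:
|1·0 + 0·0 − c| / √1 = 9
|c| = 9, so c = 9 or c = −9.

c = −9 or c = 9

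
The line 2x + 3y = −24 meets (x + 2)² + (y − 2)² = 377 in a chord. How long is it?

Centre (−2, 2), r² = 377. Perpendicular distance d from centre to line = |26| / √13 = 26/√13.
Chord = 2√(r² − d²) = 2·√(325) = 10√13.

10√13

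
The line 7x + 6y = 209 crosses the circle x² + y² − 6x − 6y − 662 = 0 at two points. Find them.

(5, 29) and (29, 1)

Substitute y = (209 − 7x)/6:
85x² − 2890x + 12325 = 0  ⟹  x² − 34x + 145 = 0
x = 29 or x = 5, giving (29, 1) and (5, 29).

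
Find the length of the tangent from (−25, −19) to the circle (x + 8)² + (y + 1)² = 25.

14√3

The centre is (−8, −1) and r = 5. The square of the distance from P to the centre is 289 + 324 = 613.
Power of the point: PT² = |PO|² − r² = 588, so PT = 14√3.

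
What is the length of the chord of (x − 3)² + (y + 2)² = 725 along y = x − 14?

Express y = x − 14 and substitute into the circle:
2x² − 30x − 572 = 0  ⟹  x² − 15x − 286 = 0
x = 26 or x = −11, giving (26, 12) and (−11, −25).
Chord length = distance between (26, 12) and (−11, −25) = √2738 = 37√2.

37√2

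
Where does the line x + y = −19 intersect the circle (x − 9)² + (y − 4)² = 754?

Express y = −x − 19 and substitute into the circle:
2x² + 28x − 144 = 0  ⟹  x² + 14x − 72 = 0
x = 4 or x = −18, giving (4, −23) and (−18, −1).

(−18, −1) and (4, −23)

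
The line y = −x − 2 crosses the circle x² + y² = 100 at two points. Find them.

(−8, 6) and (6, −8)

Substitute y = −x − 2:
2x² + 4x − 96 = 0  ⟹  x² + 2x − 48 = 0
x = 6 or x = −8, giving (6, −8) and (−8, 6).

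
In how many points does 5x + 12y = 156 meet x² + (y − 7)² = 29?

Substituting the line into the circle gives 169x² − 720x + 1008 = 0.
Discriminant = (−720)² − 4·169·(1008) = −163008 < 0.
No real roots: the line does not meet the circle.

0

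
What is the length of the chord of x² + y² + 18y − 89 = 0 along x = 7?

22

The distance from (0, −9) to the line is 7, and r² = 170.
Half the chord is √(r² − d²) = √(121), so the full chord is 22.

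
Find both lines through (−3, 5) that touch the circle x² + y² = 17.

4x − y = −17 and x + 4y = 17

Let a tangent through (−3, 5) have slope m. Its distance from (0, 0) must equal √17:
[m·(3) − (−5)]² = 17(m² + 1)
4m² − 15m − 4 = 0, so m = 4 or m = −1/4.
Through (−3, 5) these give 4x − y = −17 and x + 4y = 17.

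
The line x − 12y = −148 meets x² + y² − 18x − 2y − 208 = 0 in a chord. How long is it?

Substitute y = (148 + x)/12:
145x² − 2320x − 11600 = 0  ⟹  x² − 16x − 80 = 0
x = 20 or x = −4, giving (20, 14) and (−4, 12).
|(20, 14) − (−4, 12)| = √((24)² + (2)²) = 2√145.

2√145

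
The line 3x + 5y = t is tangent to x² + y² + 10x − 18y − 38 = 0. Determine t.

Tangency holds when the distance from the centre (−5, 9) to the line equals the radius 12:
|3·(−5) + 5·9 − t| / √34 = 12
|t − (30)| = 12√34.

t = 30 ± 12√34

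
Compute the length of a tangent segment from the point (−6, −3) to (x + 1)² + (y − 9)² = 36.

√133

Centre (−1, 9), r² = 36. |PO|² = (−5)² + (−12)² = 169.
The tangent meets the radius at right angles, so tangent² = |PO|² − r² = 169 − 36 = 133.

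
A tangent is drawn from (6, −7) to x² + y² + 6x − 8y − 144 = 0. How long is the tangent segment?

With centre O = (−3, 4), |OP|² = 202 and r² = 169.
The tangent meets the radius at right angles, so tangent² = |PO|² − r² = 202 − 169 = 33.

√33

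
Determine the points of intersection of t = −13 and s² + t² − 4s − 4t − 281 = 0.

(−6, −13) and (10, −13)

Substitute t = −13:
s² − 4s − 60 = 0
s = 10 or s = −6, giving (10, −13) and (−6, −13).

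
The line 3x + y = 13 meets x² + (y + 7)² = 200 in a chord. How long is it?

Centre (0, −7), r² = 200. Perpendicular distance d from centre to line = |−20| / √10 = 20/√10.
Half the chord is √(r² − d²) = √(160), so the full chord is 8√10.

8√10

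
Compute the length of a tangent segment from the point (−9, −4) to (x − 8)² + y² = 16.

17

With centre O = (8, 0), |OP|² = 305 and r² = 16.
By the tangent–radius right angle, tangent length = √(|PO|² − r²) = √289 = 17.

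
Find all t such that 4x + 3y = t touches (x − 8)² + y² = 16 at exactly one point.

For a tangent, require d(centre, line) = r = 4.
|4·8 + 3·0 − t| / √25 = 4
|t − (32)| = 4·5, so t = 52 or t = 12.

t = 12 or t = 52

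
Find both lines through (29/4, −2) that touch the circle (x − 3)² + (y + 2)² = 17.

4x + y = 27 and 4x − y = 31

Let a tangent through (29/4, −2) have slope m. Its distance from (3, −2) must equal √17:
[m·(−17/4) − (0)]² = 17(m² + 1)
m² − 16 = 0, so m = −4 or m = 4.
With m = −4: 4x + y = 27. With m = 4: 4x − y = 31.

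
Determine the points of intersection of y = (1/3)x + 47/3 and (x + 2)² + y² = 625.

(−26, 7) and (13, 20)

Express y = (47 + x)/3 and substitute into the circle:
10x² + 130x − 3380 = 0  ⟹  x² + 13x − 338 = 0
x = 13 or x = −26, giving (13, 20) and (−26, 7).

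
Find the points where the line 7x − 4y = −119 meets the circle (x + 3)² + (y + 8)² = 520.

Express y = (119 + 7x)/4 and substitute into the circle:
65x² + 2210x + 14625 = 0  ⟹  x² + 34x + 225 = 0
x = −9 or x = −25, giving (−9, 14) and (−25, −14).

(−25, −14) and (−9, 14)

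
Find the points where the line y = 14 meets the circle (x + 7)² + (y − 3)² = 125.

Substitute y = 14:
x² + 14x + 45 = 0
x = −5 or x = −9, giving (−5, 14) and (−9, 14).

(−9, 14) and (−5, 14)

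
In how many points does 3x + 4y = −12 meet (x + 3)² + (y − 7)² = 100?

Substituting the line into the circle gives 25x² + 336x + 144 = 0.
Discriminant = (336)² − 4·25·(144) = 98496 > 0.
Two real roots: the line is a secant.

2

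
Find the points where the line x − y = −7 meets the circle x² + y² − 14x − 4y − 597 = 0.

(−16, −9) and (18, 25)

From the line, y = x + 7. Substituting:
2x² − 4x − 576 = 0  ⟹  x² − 2x − 288 = 0
x = 18 or x = −16, giving (18, 25) and (−16, −9).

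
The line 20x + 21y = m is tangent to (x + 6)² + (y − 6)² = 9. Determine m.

For a tangent, require d(centre, line) = r = 3.
|20·(−6) + 21·6 − m| / √841 = 3
|m − (6)| = 3·29, so m = 93 or m = −81.

m = −81 or m = 93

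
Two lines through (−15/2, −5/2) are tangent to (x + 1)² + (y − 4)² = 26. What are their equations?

Let a tangent through (−15/2, −5/2) have slope m. Its distance from (−1, 4) must equal √26:
[m·(13/2) − (13/2)]² = 26(m² + 1)
5m² − 26m + 5 = 0, so m = 5 or m = 1/5.
With m = 5: 5x − y = −35. With m = 1/5: x − 5y = 5.

5x − y = −35 and x − 5y = 5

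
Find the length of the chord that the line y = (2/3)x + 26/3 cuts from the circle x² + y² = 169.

6√13

Substitute y = (26 + 2x)/3:
13x² + 104x − 845 = 0  ⟹  x² + 8x − 65 = 0
x = 5 or x = −13, giving (5, 12) and (−13, 0).
|(5, 12) − (−13, 0)| = √((18)² + (12)²) = 6√13.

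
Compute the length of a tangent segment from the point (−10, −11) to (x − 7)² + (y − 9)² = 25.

The centre is (7, 9) and r = 5. The square of the distance from P to the centre is 289 + 400 = 689.
Power of the point: PT² = |PO|² − r² = 664, so PT = 2√166.

2√166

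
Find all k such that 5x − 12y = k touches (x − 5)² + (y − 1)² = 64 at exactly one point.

k = −91 or k = 117

For a tangent, require d(centre, line) = r = 8.
|5·5 − 12·1 − k| / √169 = 8
|k − (13)| = 8·13, so k = 117 or k = −91.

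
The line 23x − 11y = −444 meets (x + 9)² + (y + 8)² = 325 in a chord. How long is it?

From the line, y = (444 + 23x)/11. Substituting:
650x² + 26650x + 253500 = 0  ⟹  x² + 41x + 390 = 0
x = −15 or x = −26, giving (−15, 9) and (−26, −14).
Chord length = distance between (−15, 9) and (−26, −14) = √650 = 5√26.

5√26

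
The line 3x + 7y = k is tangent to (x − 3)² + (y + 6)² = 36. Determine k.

k = −33 ± 6√58

For a tangent, require d(centre, line) = r = 6.
|3·3 + 7·(−6) − k| / √58 = 6
|k − (−33)| = 6√58.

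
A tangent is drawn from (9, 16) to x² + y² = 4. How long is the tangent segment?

Centre (0, 0), r² = 4. |PO|² = (9)² + (16)² = 337.
By the tangent–radius right angle, tangent length = √(|PO|² − r²) = √333 = 3√37.

3√37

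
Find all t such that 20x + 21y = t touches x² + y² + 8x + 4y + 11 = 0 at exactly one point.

t = −209 or t = −35

The line touches the circle iff its distance from (−4, −2) is 3:
|20·(−4) + 21·(−2) − t| / √841 = 3
|t − (−122)| = 3·29, so t = −35 or t = −209.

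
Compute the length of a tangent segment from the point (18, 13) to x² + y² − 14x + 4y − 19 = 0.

The centre is (7, −2) and r = 6√2. The square of the distance from P to the centre is 121 + 225 = 346.
By the tangent–radius right angle, tangent length = √(|PO|² − r²) = √274.

√274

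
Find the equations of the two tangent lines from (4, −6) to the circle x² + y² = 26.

x + 5y = −26 and 5x − y = 26

A line y − (−6) = m(x − (4)) is tangent when its distance from (0, 0) is √26:
(−4m − (6))² = 26(m² + 1)
5m² − 24m − 5 = 0, so m = −1/5 or m = 5.
With m = −1/5: x + 5y = −26. With m = 5: 5x − y = 26.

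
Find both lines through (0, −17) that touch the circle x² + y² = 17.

4x − y = 17 and 4x + y = −17

A line y − (−17) = m(x − (0)) is tangent when its distance from (0, 0) is √17:
(0m − (17))² = 17(m² + 1)
m² − 16 = 0, so m = 4 or m = −4.
With m = 4: 4x − y = 17. With m = −4: 4x + y = −17.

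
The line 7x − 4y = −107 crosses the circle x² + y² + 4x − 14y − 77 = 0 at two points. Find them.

From the line, y = (107 + 7x)/4. Substituting:
65x² + 1170x + 4225 = 0  ⟹  x² + 18x + 65 = 0
x = −5 or x = −13, giving (−5, 18) and (−13, 4).

(−13, 4) and (−5, 18)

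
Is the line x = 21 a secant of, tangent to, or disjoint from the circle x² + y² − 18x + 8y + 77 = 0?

Centre (9, −4), r² = 20. Distance² from centre to line = (−12)² = 144.
Since d² > r², the line lies outside the circle.

disjoint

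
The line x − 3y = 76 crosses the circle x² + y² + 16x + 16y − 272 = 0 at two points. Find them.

(−8, −28) and (4, −24)

Express y = (−76 + x)/3 and substitute into the circle:
10x² + 40x − 320 = 0  ⟹  x² + 4x − 32 = 0
x = 4 or x = −8, giving (4, −24) and (−8, −28).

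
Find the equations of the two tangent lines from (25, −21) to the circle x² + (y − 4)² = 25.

Let a tangent through (25, −21) have slope m. Its distance from (0, 4) must equal 5:
(−25m − (25))² = 25(m² + 1)
12m² + 25m + 12 = 0, so m = −3/4 or m = −4/3.
With m = −3/4: 3x + 4y = −9. With m = −4/3: 4x + 3y = 37.

3x + 4y = −9 and 4x + 3y = 37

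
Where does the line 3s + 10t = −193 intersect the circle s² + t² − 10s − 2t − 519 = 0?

Substitute t = (−193 − 3s)/10:
109s² + 218s − 10791 = 0  ⟹  s² + 2s − 99 = 0
s = 9 or s = −11, giving (9, −22) and (−11, −16).

(−11, −16) and (9, −22)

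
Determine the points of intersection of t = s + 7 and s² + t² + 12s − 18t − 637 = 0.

(−21, −14) and (17, 24)

Express t = s + 7 and substitute into the circle:
2s² + 8s − 714 = 0  ⟹  s² + 4s − 357 = 0
s = 17 or s = −21, giving (17, 24) and (−21, −14).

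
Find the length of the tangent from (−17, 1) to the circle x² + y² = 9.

The centre is (0, 0) and r = 3. The square of the distance from P to the centre is 289 + 1 = 290.
The tangent meets the radius at right angles, so tangent² = |PO|² − r² = 290 − 9 = 281.

√281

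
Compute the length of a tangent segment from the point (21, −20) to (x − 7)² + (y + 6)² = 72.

With centre O = (7, −6), |OP|² = 392 and r² = 72.
Power of the point: PT² = |PO|² − r² = 320, so PT = 8√5.

8√5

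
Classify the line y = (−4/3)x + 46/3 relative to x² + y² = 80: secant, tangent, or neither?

Substituting the line into the circle gives 25x² − 368x + 1396 = 0.
Δ = 135424 − 139600 = −4176.
No real roots: the line does not meet the circle.

neither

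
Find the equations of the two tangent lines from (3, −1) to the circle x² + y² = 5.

A line y − (−1) = m(x − (3)) is tangent when its distance from (0, 0) is √5:
(−3m − (1))² = 5(m² + 1)
2m² + 3m − 2 = 0, so m = −2 or m = 1/2.
With m = −2: 2x + y = 5. With m = 1/2: x − 2y = 5.

2x + y = 5 and x − 2y = 5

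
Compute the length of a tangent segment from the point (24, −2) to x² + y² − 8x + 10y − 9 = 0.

√359

With centre O = (4, −5), |OP|² = 409 and r² = 50.
By the tangent–radius right angle, tangent length = √(|PO|² − r²) = √359.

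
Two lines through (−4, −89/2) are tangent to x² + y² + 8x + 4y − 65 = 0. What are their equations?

9x − 2y = 53 and 9x + 2y = −125

Let a tangent through (−4, −89/2) have slope m. Its distance from (−4, −2) must equal √85:
(0m − (85/2))² = 85(m² + 1)
4m² − 81 = 0, so m = 9/2 or m = −9/2.
Through (−4, −89/2) these give 9x − 2y = 53 and 9x + 2y = −125.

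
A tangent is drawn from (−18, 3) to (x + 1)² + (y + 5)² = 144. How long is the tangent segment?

√209

The centre is (−1, −5) and r = 12. The square of the distance from P to the centre is 289 + 64 = 353.
The tangent meets the radius at right angles, so tangent² = |PO|² − r² = 353 − 144 = 209.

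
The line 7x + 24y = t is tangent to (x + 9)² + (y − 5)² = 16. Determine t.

t = −43 or t = 157

For a tangent, require d(centre, line) = r = 4.
|7·(−9) + 24·5 − t| / √625 = 4
|t − (57)| = 4·25, so t = 157 or t = −43.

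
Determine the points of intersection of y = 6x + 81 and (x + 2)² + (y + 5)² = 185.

(−15, −9) and (−13, 3)

From the line, y = 6x + 81. Substituting:
37x² + 1036x + 7215 = 0  ⟹  x² + 28x + 195 = 0
x = −13 or x = −15, giving (−13, 3) and (−15, −9).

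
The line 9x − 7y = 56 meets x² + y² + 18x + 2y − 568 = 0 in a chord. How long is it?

From the line, y = (−56 + 9x)/7. Substituting:
130x² − 25480 = 0  ⟹  x² − 196 = 0
x = 14 or x = −14, giving (14, 10) and (−14, −26).
Chord length = distance between (14, 10) and (−14, −26) = √2080 = 4√130.

4√130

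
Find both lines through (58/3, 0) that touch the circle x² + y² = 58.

3x + 7y = 58 and 3x − 7y = 58

Write the tangent as mx − y + (0 − m·(58/3)) = 0 and set its distance from the centre to √58:
[m·(−58/3) − (0)]² = 58(m² + 1)
49m² − 9 = 0, so m = −3/7 or m = 3/7.
Through (58/3, 0) these give 3x + 7y = 58 and 3x − 7y = 58.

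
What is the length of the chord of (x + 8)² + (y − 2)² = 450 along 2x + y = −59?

6√5

Substitute y = −2x − 59:
5x² + 260x + 3335 = 0  ⟹  x² + 52x + 667 = 0
x = −23 or x = −29, giving (−23, −13) and (−29, −1).
Chord length = distance between (−23, −13) and (−29, −1) = √180 = 6√5.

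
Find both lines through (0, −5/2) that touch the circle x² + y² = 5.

x − 2y = 5 and x + 2y = −5

Write the tangent as mx − y + (−5/2 − m·(0)) = 0 and set its distance from the centre to √5:
[m·(0) − (5/2)]² = 5(m² + 1)
4m² − 1 = 0, so m = 1/2 or m = −1/2.
Through (0, −5/2) these give x − 2y = 5 and x + 2y = −5.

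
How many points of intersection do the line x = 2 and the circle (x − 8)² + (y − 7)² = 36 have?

1

Centre (8, 7), r² = 36. Distance² from centre to line = (6)² = 36.
Since d² = r², the line is tangent.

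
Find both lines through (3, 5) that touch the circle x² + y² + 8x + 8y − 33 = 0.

8x + y = 29 and x − 8y = −37

Write the tangent as mx − y + (5 − m·(3)) = 0 and set its distance from the centre to √65:
(−7m − (−9))² = 65(m² + 1)
8m² + 63m − 8 = 0, so m = −8 or m = 1/8.
With m = −8: 8x + y = 29. With m = 1/8: x − 8y = −37.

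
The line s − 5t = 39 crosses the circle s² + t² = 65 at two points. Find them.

(−1, −8) and (4, −7)

Substitute t = (−39 + s)/5:
26s² − 78s − 104 = 0  ⟹  s² − 3s − 4 = 0
s = 4 or s = −1, giving (4, −7) and (−1, −8).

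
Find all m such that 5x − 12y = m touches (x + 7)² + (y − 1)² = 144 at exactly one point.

Tangency holds when the distance from the centre (−7, 1) to the line equals the radius 12:
|5·(−7) − 12·1 − m| / √169 = 12
|m − (−47)| = 12·13, so m = 109 or m = −203.

m = −203 or m = 109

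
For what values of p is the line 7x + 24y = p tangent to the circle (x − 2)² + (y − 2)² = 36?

For a tangent, require d(centre, line) = r = 6.
|7·2 + 24·2 − p| / √625 = 6
|p − (62)| = 6·25, so p = 212 or p = −88.

p = −88 or p = 212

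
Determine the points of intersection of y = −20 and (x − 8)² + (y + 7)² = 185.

Substitute y = −20:
x² − 16x + 48 = 0
x = 12 or x = 4, giving (12, −20) and (4, −20).

(4, −20) and (12, −20)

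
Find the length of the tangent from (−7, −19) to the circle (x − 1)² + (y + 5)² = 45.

The centre is (1, −5) and r = 3√5. The square of the distance from P to the centre is 64 + 196 = 260.
By the tangent–radius right angle, tangent length = √(|PO|² − r²) = √215.

√215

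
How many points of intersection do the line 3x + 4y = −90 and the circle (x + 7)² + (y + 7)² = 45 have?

Centre (−7, −7), r² = 45. Distance² from centre to line = (41)²/25 = 1681/25.
Since d² > r², the line lies outside the circle.

0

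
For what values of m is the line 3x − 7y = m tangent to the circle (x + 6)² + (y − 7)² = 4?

The line touches the circle iff its distance from (−6, 7) is 2:
|3·(−6) − 7·7 − m| / √58 = 2
|m − (−67)| = 2√58.

m = −67 ± 2√58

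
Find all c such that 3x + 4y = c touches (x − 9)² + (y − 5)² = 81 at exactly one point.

The line touches the circle iff its distance from (9, 5) is 9:
|3·9 + 4·5 − c| / √25 = 9
|c − (47)| = 9·5, so c = 92 or c = 2.

c = 2 or c = 92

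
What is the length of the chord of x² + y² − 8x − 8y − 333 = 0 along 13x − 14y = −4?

2√365

From the line, y = (4 + 13x)/14. Substituting:
365x² − 2920x − 65700 = 0  ⟹  x² − 8x − 180 = 0
x = 18 or x = −10, giving (18, 17) and (−10, −9).
Chord length = distance between (18, 17) and (−10, −9) = √1460 = 2√365.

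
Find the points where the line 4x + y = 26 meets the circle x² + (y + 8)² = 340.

Express y = −4x + 26 and substitute into the circle:
17x² − 272x + 816 = 0  ⟹  x² − 16x + 48 = 0
x = 12 or x = 4, giving (12, −22) and (4, 10).

(4, 10) and (12, −22)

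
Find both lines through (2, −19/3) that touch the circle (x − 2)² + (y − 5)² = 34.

A line y − (−19/3) = m(x − (2)) is tangent when its distance from (2, 5) is √34:
[m·(0) − (34/3)]² = 34(m² + 1)
9m² − 25 = 0, so m = 5/3 or m = −5/3.
Through (2, −19/3) these give 5x − 3y = 29 and 5x + 3y = −9.

5x − 3y = 29 and 5x + 3y = −9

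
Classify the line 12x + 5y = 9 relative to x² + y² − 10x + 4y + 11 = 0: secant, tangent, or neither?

Substituting the line into the circle gives 169x² − 706x + 536 = 0.
Δ = 498436 − 362336 = 136100.
Two real roots: the line is a secant.

secant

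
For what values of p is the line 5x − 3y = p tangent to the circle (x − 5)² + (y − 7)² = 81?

p = 4 ± 9√34

The line touches the circle iff its distance from (5, 7) is 9:
|5·5 − 3·7 − p| / √34 = 9
|p − (4)| = 9√34.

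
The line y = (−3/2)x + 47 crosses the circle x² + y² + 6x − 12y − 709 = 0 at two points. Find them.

(12, 29) and (24, 11)

Substitute y = (94 − 3x)/2:
13x² − 468x + 3744 = 0  ⟹  x² − 36x + 288 = 0
x = 24 or x = 12, giving (24, 11) and (12, 29).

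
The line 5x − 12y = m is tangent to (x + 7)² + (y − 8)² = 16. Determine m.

m = −183 or m = −79

The line touches the circle iff its distance from (−7, 8) is 4:
|5·(−7) − 12·8 − m| / √169 = 4
|m − (−131)| = 4·13, so m = −79 or m = −183.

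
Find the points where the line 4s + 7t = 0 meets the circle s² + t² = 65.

From the line, t = (−4s)/7. Substituting:
65s² − 3185 = 0  ⟹  s² − 49 = 0
s = 7 or s = −7, giving (7, −4) and (−7, 4).

(−7, 4) and (7, −4)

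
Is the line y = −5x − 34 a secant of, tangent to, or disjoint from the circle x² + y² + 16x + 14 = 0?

Centre (−8, 0), r² = 50. Distance² from centre to line = (−6)²/26 = 18/13.
Since d² < r², the line cuts the circle twice.

secant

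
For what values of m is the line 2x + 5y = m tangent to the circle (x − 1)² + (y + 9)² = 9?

m = −43 ± 3√29

For a tangent, require d(centre, line) = r = 3.
|2·1 + 5·(−9) − m| / √29 = 3
|m − (−43)| = 3√29.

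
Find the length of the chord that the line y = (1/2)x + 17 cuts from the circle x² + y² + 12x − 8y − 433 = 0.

18√5

The distance from (−6, 4) to the line is 20/√5, and r² = 485.
Half the chord is √(r² − d²) = √(405), so the full chord is 18√5.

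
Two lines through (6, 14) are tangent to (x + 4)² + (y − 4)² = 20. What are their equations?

Let a tangent through (6, 14) have slope m. Its distance from (−4, 4) must equal 2√5:
(−10m − (−10))² = 20(m² + 1)
2m² − 5m + 2 = 0, so m = 2 or m = 1/2.
Through (6, 14) these give 2x − y = −2 and x − 2y = −22.

2x − y = −2 and x − 2y = −22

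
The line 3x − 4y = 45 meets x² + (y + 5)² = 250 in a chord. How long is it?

The distance from (0, −5) to the line is 25/√25, and r² = 250.
Half the chord is √(r² − d²) = √(225), so the full chord is 30.

30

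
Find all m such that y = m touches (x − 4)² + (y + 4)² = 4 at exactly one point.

m = −6 or m = −2

Tangency holds when the distance from the centre (4, −4) to the line equals the radius 2:
|0·4 + 1·(−4) − m| / √1 = 2
|m − (−4)| = 2, so m = −2 or m = −6.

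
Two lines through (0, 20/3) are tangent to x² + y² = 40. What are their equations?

x − 3y = −20 and x + 3y = 20

Let a tangent through (0, 20/3) have slope m. Its distance from (0, 0) must equal 2√10:
[m·(0) − (−20/3)]² = 40(m² + 1)
9m² − 1 = 0, so m = 1/3 or m = −1/3.
With m = 1/3: x − 3y = −20. With m = −1/3: x + 3y = 20.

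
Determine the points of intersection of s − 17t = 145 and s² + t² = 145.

(−8, −9) and (9, −8)

Substitute t = (−145 + s)/17:
290s² − 290s − 20880 = 0  ⟹  s² − s − 72 = 0
s = 9 or s = −8, giving (9, −8) and (−8, −9).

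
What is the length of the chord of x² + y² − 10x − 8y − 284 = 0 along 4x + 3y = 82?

30

Centre (5, 4), r² = 325. Perpendicular distance d from centre to line = |−50| / √25 = 50/√25.
Half the chord is √(r² − d²) = √(225), so the full chord is 30.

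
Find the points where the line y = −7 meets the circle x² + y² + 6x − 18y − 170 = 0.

Express y = −7 and substitute into the circle:
x² + 6x + 5 = 0
x = −1 or x = −5, giving (−1, −7) and (−5, −7).

(−5, −7) and (−1, −7)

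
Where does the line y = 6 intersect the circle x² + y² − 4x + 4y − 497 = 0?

Express y = 6 and substitute into the circle:
x² − 4x − 437 = 0
x = 23 or x = −19, giving (23, 6) and (−19, 6).

(−19, 6) and (23, 6)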